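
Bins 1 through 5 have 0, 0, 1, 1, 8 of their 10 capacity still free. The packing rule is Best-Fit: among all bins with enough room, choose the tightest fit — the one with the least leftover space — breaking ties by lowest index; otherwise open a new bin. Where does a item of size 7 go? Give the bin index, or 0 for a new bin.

5

Bins with room: bin 5 (8).
Tightest fit is bin 5 with 8 free.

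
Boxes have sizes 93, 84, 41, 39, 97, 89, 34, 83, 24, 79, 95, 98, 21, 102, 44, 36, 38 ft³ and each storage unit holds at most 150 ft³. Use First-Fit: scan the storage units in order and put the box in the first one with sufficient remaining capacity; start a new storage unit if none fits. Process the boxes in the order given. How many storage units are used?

storage unit 1: place 93 ft³, 57 ft³ left
storage unit 2: place 84 ft³, 66 ft³ left
storage unit 1: place 41 ft³, 16 ft³ left
storage unit 2: place 39 ft³, 27 ft³ left
storage unit 3: place 97 ft³, 53 ft³ left
storage unit 4: place 89 ft³, 61 ft³ left
storage unit 3: place 34 ft³, 19 ft³ left
storage unit 5: place 83 ft³, 67 ft³ left
storage unit 2: place 24 ft³, 3 ft³ left
storage unit 6: place 79 ft³, 71 ft³ left
storage unit 7: place 95 ft³, 55 ft³ left
storage unit 8: place 98 ft³, 52 ft³ left
storage unit 4: place 21 ft³, 40 ft³ left
storage unit 9: place 102 ft³, 48 ft³ left
storage unit 5: place 44 ft³, 23 ft³ left
storage unit 4: place 36 ft³, 4 ft³ left
storage unit 6: place 38 ft³, 33 ft³ left
Final storage units: [93,41] [84,39,24] [97,34] [89,21,36] [83,44] [79,38] [95] [98] [102].

9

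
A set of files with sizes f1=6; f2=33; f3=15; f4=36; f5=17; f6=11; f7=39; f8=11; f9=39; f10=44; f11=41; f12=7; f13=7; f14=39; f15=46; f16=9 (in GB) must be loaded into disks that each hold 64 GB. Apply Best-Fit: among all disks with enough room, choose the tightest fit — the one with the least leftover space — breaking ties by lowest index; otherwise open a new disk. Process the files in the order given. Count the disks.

8 disks

f1 (6 GB) → disk 1 (remaining 58 GB)
f2 (33 GB) → disk 1 (remaining 25 GB)
f3 (15 GB) → disk 1 (remaining 10 GB)
f4 (36 GB) → disk 2 (remaining 28 GB)
f5 (17 GB) → disk 2 (remaining 11 GB)
f6 (11 GB) → disk 2 (remaining 0 GB)
f7 (39 GB) → disk 3 (remaining 25 GB)
f8 (11 GB) → disk 3 (remaining 14 GB)
f9 (39 GB) → disk 4 (remaining 25 GB)
f10 (44 GB) → disk 5 (remaining 20 GB)
f11 (41 GB) → disk 6 (remaining 23 GB)
f12 (7 GB) → disk 1 (remaining 3 GB)
f13 (7 GB) → disk 3 (remaining 7 GB)
f14 (39 GB) → disk 7 (remaining 25 GB)
f15 (46 GB) → disk 8 (remaining 18 GB)
f16 (9 GB) → disk 8 (remaining 9 GB)
Final disks: [6,33,15,7] [36,17,11] [39,11,7] [39] [44] [41] [39] [46,9].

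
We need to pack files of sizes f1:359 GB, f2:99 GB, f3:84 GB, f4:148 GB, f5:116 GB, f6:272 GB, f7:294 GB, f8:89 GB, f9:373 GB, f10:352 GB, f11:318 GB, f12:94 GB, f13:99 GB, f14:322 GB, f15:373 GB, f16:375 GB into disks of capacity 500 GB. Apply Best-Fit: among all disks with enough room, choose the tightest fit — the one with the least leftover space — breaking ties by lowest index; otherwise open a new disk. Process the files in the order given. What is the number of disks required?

10

Put f1 (359 GB) in disk 1; 141 GB remain.
Put f2 (99 GB) in disk 1; 42 GB remain.
Put f3 (84 GB) in disk 2; 416 GB remain.
Put f4 (148 GB) in disk 2; 268 GB remain.
Put f5 (116 GB) in disk 2; 152 GB remain.
Put f6 (272 GB) in disk 3; 228 GB remain.
Put f7 (294 GB) in disk 4; 206 GB remain.
Put f8 (89 GB) in disk 2; 63 GB remain.
Put f9 (373 GB) in disk 5; 127 GB remain.
Put f10 (352 GB) in disk 6; 148 GB remain.
Put f11 (318 GB) in disk 7; 182 GB remain.
Put f12 (94 GB) in disk 5; 33 GB remain.
Put f13 (99 GB) in disk 6; 49 GB remain.
Put f14 (322 GB) in disk 8; 178 GB remain.
Put f15 (373 GB) in disk 9; 127 GB remain.
Put f16 (375 GB) in disk 10; 125 GB remain.
Final disks: [359,99] [84,148,116,89] [272] [294] [373,94] [352,99] [318] [322] [373] [375].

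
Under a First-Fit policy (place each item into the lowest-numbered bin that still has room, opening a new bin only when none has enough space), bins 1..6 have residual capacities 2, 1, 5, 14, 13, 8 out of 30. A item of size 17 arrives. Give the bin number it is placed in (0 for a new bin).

0

No bin has ≥ 17 free, so a new bin is opened.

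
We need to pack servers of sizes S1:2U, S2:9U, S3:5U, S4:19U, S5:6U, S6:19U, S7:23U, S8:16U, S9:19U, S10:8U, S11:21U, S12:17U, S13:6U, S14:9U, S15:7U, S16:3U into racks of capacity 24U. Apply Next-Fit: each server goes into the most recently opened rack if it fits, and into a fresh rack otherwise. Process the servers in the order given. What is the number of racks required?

Put S1 (2U) in rack 1; 22U remain.
Put S2 (9U) in rack 1; 13U remain.
Put S3 (5U) in rack 1; 8U remain.
Put S4 (19U) in rack 2; 5U remain.
Put S5 (6U) in rack 3; 18U remain.
Put S6 (19U) in rack 4; 5U remain.
Put S7 (23U) in rack 5; 1U remain.
Put S8 (16U) in rack 6; 8U remain.
Put S9 (19U) in rack 7; 5U remain.
Put S10 (8U) in rack 8; 16U remain.
Put S11 (21U) in rack 9; 3U remain.
Put S12 (17U) in rack 10; 7U remain.
Put S13 (6U) in rack 10; 1U remain.
Put S14 (9U) in rack 11; 15U remain.
Put S15 (7U) in rack 11; 8U remain.
Put S16 (3U) in rack 11; 5U remain.
Final racks: [2,9,5] [19] [6] [19] [23] [16] [19] [8] [21] [17,6] [9,7,3].

11 racks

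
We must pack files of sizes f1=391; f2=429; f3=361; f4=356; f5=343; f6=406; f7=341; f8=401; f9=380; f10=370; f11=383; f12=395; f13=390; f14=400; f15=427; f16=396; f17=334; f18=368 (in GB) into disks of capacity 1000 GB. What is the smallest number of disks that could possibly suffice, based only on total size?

7

Total size = 391 + 429 + 361 + 356 + 343 + 406 + 341 + 401 + 380 + 370 + 383 + 395 + 390 + 400 + 427 + 396 + 334 + 368 = 6871 GB.
⌈6871 / 1000⌉ = 7.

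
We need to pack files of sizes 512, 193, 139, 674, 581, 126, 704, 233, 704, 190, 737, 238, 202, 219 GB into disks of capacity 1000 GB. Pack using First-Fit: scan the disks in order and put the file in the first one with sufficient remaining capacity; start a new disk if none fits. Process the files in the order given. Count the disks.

6

512 GB → disk 1 (remaining 488 GB)
193 GB → disk 1 (remaining 295 GB)
139 GB → disk 1 (remaining 156 GB)
674 GB → disk 2 (remaining 326 GB)
581 GB → disk 3 (remaining 419 GB)
126 GB → disk 1 (remaining 30 GB)
704 GB → disk 4 (remaining 296 GB)
233 GB → disk 2 (remaining 93 GB)
704 GB → disk 5 (remaining 296 GB)
190 GB → disk 3 (remaining 229 GB)
737 GB → disk 6 (remaining 263 GB)
238 GB → disk 4 (remaining 58 GB)
202 GB → disk 3 (remaining 27 GB)
219 GB → disk 5 (remaining 77 GB)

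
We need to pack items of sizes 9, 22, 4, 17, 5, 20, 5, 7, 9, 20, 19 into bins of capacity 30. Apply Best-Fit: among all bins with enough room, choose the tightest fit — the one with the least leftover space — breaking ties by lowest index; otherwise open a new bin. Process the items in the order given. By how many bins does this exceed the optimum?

1

Best-Fit: [9,17] [22,4] [5,20,5] [7,9] [20] [19] → 6 bins.
Total size 137; any packing needs at least ⌈137/30⌉ = 5 bins.
An optimal packing achieves that bound: [22,7] [20,9] [20,9] [19,5,5] [17,4] → 5 bins.
Excess: 6 − 5 = 1.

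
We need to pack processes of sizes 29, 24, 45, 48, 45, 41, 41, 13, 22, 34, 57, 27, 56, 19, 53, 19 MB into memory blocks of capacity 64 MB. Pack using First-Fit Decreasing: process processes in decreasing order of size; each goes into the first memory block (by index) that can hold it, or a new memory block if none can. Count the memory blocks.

10

Sorted descending: 57, 56, 53, 48, 45, 45, 41, 41, 34, 29, 27, 24, 22, 19, 19, 13.
memory block 1: place 57 MB, 7 MB left
memory block 2: place 56 MB, 8 MB left
memory block 3: place 53 MB, 11 MB left
memory block 4: place 48 MB, 16 MB left
memory block 5: place 45 MB, 19 MB left
memory block 6: place 45 MB, 19 MB left
memory block 7: place 41 MB, 23 MB left
memory block 8: place 41 MB, 23 MB left
memory block 9: place 34 MB, 30 MB left
memory block 9: place 29 MB, 1 MB left
memory block 10: place 27 MB, 37 MB left
memory block 10: place 24 MB, 13 MB left
memory block 7: place 22 MB, 1 MB left
memory block 5: place 19 MB, 0 MB left
memory block 6: place 19 MB, 0 MB left
memory block 4: place 13 MB, 3 MB left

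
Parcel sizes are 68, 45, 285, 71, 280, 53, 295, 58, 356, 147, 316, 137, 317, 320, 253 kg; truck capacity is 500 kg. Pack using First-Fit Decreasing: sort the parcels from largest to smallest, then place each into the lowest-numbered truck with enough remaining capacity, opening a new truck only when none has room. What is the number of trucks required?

Sorted descending: 356, 320, 317, 316, 295, 285, 280, 253, 147, 137, 71, 68, 58, 53, 45.
Put 356 kg in truck 1; 144 kg remain.
Put 320 kg in truck 2; 180 kg remain.
Put 317 kg in truck 3; 183 kg remain.
Put 316 kg in truck 4; 184 kg remain.
Put 295 kg in truck 5; 205 kg remain.
Put 285 kg in truck 6; 215 kg remain.
Put 280 kg in truck 7; 220 kg remain.
Put 253 kg in truck 8; 247 kg remain.
Put 147 kg in truck 2; 33 kg remain.
Put 137 kg in truck 1; 7 kg remain.
Put 71 kg in truck 3; 112 kg remain.
Put 68 kg in truck 3; 44 kg remain.
Put 58 kg in truck 4; 126 kg remain.
Put 53 kg in truck 4; 73 kg remain.
Put 45 kg in truck 4; 28 kg remain.
Final trucks: [356,137] [320,147] [317,71,68] [316,58,53,45] [295] [285] [280] [253].

8 trucks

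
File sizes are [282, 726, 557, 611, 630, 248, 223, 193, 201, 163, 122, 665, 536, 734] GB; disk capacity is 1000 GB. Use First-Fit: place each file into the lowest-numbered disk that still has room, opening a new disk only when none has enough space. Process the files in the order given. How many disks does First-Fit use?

7 disks

282 GB → disk 1 (remaining 718 GB)
726 GB → disk 2 (remaining 274 GB)
557 GB → disk 1 (remaining 161 GB)
611 GB → disk 3 (remaining 389 GB)
630 GB → disk 4 (remaining 370 GB)
248 GB → disk 2 (remaining 26 GB)
223 GB → disk 3 (remaining 166 GB)
193 GB → disk 4 (remaining 177 GB)
201 GB → disk 5 (remaining 799 GB)
163 GB → disk 3 (remaining 3 GB)
122 GB → disk 1 (remaining 39 GB)
665 GB → disk 5 (remaining 134 GB)
536 GB → disk 6 (remaining 464 GB)
734 GB → disk 7 (remaining 266 GB)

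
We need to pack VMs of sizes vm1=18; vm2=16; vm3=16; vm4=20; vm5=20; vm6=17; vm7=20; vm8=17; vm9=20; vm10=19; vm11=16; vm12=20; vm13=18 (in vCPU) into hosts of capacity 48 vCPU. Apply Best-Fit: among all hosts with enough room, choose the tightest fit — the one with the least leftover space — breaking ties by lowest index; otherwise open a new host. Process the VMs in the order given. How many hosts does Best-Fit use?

host 1: place vm1 (18 vCPU), 30 vCPU left
host 1: place vm2 (16 vCPU), 14 vCPU left
host 2: place vm3 (16 vCPU), 32 vCPU left
host 2: place vm4 (20 vCPU), 12 vCPU left
host 3: place vm5 (20 vCPU), 28 vCPU left
host 3: place vm6 (17 vCPU), 11 vCPU left
host 4: place vm7 (20 vCPU), 28 vCPU left
host 4: place vm8 (17 vCPU), 11 vCPU left
host 5: place vm9 (20 vCPU), 28 vCPU left
host 5: place vm10 (19 vCPU), 9 vCPU left
host 6: place vm11 (16 vCPU), 32 vCPU left
host 6: place vm12 (20 vCPU), 12 vCPU left
host 7: place vm13 (18 vCPU), 30 vCPU left

7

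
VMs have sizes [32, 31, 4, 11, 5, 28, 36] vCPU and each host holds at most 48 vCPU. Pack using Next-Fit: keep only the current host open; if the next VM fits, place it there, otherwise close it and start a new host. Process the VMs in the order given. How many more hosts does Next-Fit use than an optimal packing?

Next-Fit: [32] [31,4,11] [5,28] [36] → 4 hosts.
Total size 147 vCPU; any packing needs at least ⌈147/48⌉ = 4 hosts.
So 4 is already optimal.

0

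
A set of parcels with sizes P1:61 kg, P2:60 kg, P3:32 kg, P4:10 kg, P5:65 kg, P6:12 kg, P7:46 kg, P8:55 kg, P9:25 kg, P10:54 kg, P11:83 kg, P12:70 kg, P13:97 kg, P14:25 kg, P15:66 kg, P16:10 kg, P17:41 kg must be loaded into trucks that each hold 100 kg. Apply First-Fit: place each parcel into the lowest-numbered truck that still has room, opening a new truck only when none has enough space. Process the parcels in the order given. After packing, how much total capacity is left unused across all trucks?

Put P1 (61 kg) in truck 1; 39 kg remain.
Put P2 (60 kg) in truck 2; 40 kg remain.
Put P3 (32 kg) in truck 1; 7 kg remain.
Put P4 (10 kg) in truck 2; 30 kg remain.
Put P5 (65 kg) in truck 3; 35 kg remain.
Put P6 (12 kg) in truck 2; 18 kg remain.
Put P7 (46 kg) in truck 4; 54 kg remain.
Put P8 (55 kg) in truck 5; 45 kg remain.
Put P9 (25 kg) in truck 3; 10 kg remain.
Put P10 (54 kg) in truck 4; 0 kg remain.
Put P11 (83 kg) in truck 6; 17 kg remain.
Put P12 (70 kg) in truck 7; 30 kg remain.
Put P13 (97 kg) in truck 8; 3 kg remain.
Put P14 (25 kg) in truck 5; 20 kg remain.
Put P15 (66 kg) in truck 9; 34 kg remain.
Put P16 (10 kg) in truck 2; 8 kg remain.
Put P17 (41 kg) in truck 10; 59 kg remain.
10 trucks × 100 kg = 1000 kg; used 812 kg; unused 188 kg.

188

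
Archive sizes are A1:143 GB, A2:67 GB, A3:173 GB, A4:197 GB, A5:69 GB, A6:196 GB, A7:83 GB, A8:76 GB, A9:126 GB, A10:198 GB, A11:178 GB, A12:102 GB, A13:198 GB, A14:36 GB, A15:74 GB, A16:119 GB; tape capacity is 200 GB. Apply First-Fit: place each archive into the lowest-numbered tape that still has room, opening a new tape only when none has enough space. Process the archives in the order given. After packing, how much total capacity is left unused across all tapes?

365

tape 1: place A1 (143 GB), 57 GB left
tape 2: place A2 (67 GB), 133 GB left
tape 3: place A3 (173 GB), 27 GB left
tape 4: place A4 (197 GB), 3 GB left
tape 2: place A5 (69 GB), 64 GB left
tape 5: place A6 (196 GB), 4 GB left
tape 6: place A7 (83 GB), 117 GB left
tape 6: place A8 (76 GB), 41 GB left
tape 7: place A9 (126 GB), 74 GB left
tape 8: place A10 (198 GB), 2 GB left
tape 9: place A11 (178 GB), 22 GB left
tape 10: place A12 (102 GB), 98 GB left
tape 11: place A13 (198 GB), 2 GB left
tape 1: place A14 (36 GB), 21 GB left
tape 7: place A15 (74 GB), 0 GB left
tape 12: place A16 (119 GB), 81 GB left
12 tapes × 200 GB = 2400 GB; used 2035 GB; unused 365 GB.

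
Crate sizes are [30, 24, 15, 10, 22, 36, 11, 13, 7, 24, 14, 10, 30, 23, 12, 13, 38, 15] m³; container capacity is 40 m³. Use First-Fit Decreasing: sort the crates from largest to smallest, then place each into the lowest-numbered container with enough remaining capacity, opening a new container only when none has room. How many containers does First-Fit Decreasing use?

10 containers

Sorted descending: 38, 36, 30, 30, 24, 24, 23, 22, 15, 15, 14, 13, 13, 12, 11, 10, 10, 7.
38 m³ → container 1 (remaining 2 m³)
36 m³ → container 2 (remaining 4 m³)
30 m³ → container 3 (remaining 10 m³)
30 m³ → container 4 (remaining 10 m³)
24 m³ → container 5 (remaining 16 m³)
24 m³ → container 6 (remaining 16 m³)
23 m³ → container 7 (remaining 17 m³)
22 m³ → container 8 (remaining 18 m³)
15 m³ → container 5 (remaining 1 m³)
15 m³ → container 6 (remaining 1 m³)
14 m³ → container 7 (remaining 3 m³)
13 m³ → container 8 (remaining 5 m³)
13 m³ → container 9 (remaining 27 m³)
12 m³ → container 9 (remaining 15 m³)
11 m³ → container 9 (remaining 4 m³)
10 m³ → container 3 (remaining 0 m³)
10 m³ → container 4 (remaining 0 m³)
7 m³ → container 10 (remaining 33 m³)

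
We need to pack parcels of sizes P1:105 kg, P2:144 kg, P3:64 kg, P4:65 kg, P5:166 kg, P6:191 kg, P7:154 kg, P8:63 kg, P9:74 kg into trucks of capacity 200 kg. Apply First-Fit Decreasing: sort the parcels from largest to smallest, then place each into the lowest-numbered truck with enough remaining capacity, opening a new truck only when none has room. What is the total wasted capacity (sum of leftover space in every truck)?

Sorted descending: 191, 166, 154, 144, 105, 74, 65, 64, 63.
Put 191 kg in truck 1; 9 kg remain.
Put 166 kg in truck 2; 34 kg remain.
Put 154 kg in truck 3; 46 kg remain.
Put 144 kg in truck 4; 56 kg remain.
Put 105 kg in truck 5; 95 kg remain.
Put 74 kg in truck 5; 21 kg remain.
Put 65 kg in truck 6; 135 kg remain.
Put 64 kg in truck 6; 71 kg remain.
Put 63 kg in truck 6; 8 kg remain.
6 trucks × 200 kg = 1200 kg; used 1026 kg; unused 174 kg.

174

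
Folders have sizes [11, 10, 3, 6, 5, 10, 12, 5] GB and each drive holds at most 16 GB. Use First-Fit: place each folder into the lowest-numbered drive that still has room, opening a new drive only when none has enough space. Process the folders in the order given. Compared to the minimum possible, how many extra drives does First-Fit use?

1

First-Fit: [11,3] [10,6] [5,10] [12] [5] → 5 drives.
Total size 62 GB; any packing needs at least ⌈62/16⌉ = 4 drives.
An optimal packing achieves that bound: [12,3] [11,5] [10,6] [10,5] → 4 drives.
Excess: 5 − 4 = 1.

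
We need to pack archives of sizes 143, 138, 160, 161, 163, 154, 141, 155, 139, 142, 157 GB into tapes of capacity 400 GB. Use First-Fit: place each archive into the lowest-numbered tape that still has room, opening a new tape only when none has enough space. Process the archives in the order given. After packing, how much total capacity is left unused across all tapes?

747

Put 143 GB in tape 1; 257 GB remain.
Put 138 GB in tape 1; 119 GB remain.
Put 160 GB in tape 2; 240 GB remain.
Put 161 GB in tape 2; 79 GB remain.
Put 163 GB in tape 3; 237 GB remain.
Put 154 GB in tape 3; 83 GB remain.
Put 141 GB in tape 4; 259 GB remain.
Put 155 GB in tape 4; 104 GB remain.
Put 139 GB in tape 5; 261 GB remain.
Put 142 GB in tape 5; 119 GB remain.
Put 157 GB in tape 6; 243 GB remain.
6 tapes × 400 GB = 2400 GB; used 1653 GB; unused 747 GB.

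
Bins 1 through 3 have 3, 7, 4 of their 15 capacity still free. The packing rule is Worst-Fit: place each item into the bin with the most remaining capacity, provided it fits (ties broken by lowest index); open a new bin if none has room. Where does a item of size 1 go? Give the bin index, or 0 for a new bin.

Bins with room: bin 1 (3), bin 2 (7), bin 3 (4).
Most room is bin 2 with 7 free.

2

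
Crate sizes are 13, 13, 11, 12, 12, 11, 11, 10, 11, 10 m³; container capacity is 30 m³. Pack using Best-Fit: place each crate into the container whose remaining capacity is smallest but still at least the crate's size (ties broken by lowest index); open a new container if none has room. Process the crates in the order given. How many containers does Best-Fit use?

5 containers

Put 13 m³ in container 1; 17 m³ remain.
Put 13 m³ in container 1; 4 m³ remain.
Put 11 m³ in container 2; 19 m³ remain.
Put 12 m³ in container 2; 7 m³ remain.
Put 12 m³ in container 3; 18 m³ remain.
Put 11 m³ in container 3; 7 m³ remain.
Put 11 m³ in container 4; 19 m³ remain.
Put 10 m³ in container 4; 9 m³ remain.
Put 11 m³ in container 5; 19 m³ remain.
Put 10 m³ in container 5; 9 m³ remain.
Final containers: [13,13] [11,12] [12,11] [11,10] [11,10].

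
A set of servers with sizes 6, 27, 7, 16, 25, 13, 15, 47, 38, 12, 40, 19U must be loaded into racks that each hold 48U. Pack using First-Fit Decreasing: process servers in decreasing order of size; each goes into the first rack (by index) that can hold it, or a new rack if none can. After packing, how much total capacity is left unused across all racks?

23

Sorted descending: 47, 40, 38, 27, 25, 19, 16, 15, 13, 12, 7, 6.
rack 1: place 47U, 1U left
rack 2: place 40U, 8U left
rack 3: place 38U, 10U left
rack 4: place 27U, 21U left
rack 5: place 25U, 23U left
rack 4: place 19U, 2U left
rack 5: place 16U, 7U left
rack 6: place 15U, 33U left
rack 6: place 13U, 20U left
rack 6: place 12U, 8U left
rack 2: place 7U, 1U left
rack 3: place 6U, 4U left
6 racks × 48U = 288U; used 265U; unused 23U.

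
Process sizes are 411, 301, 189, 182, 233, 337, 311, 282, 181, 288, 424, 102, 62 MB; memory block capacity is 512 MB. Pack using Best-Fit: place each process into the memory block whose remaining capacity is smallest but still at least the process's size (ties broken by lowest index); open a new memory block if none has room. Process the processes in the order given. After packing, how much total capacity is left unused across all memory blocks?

793

411 MB → memory block 1 (remaining 101 MB)
301 MB → memory block 2 (remaining 211 MB)
189 MB → memory block 2 (remaining 22 MB)
182 MB → memory block 3 (remaining 330 MB)
233 MB → memory block 3 (remaining 97 MB)
337 MB → memory block 4 (remaining 175 MB)
311 MB → memory block 5 (remaining 201 MB)
282 MB → memory block 6 (remaining 230 MB)
181 MB → memory block 5 (remaining 20 MB)
288 MB → memory block 7 (remaining 224 MB)
424 MB → memory block 8 (remaining 88 MB)
102 MB → memory block 4 (remaining 73 MB)
62 MB → memory block 4 (remaining 11 MB)
8 memory blocks × 512 MB = 4096 MB; used 3303 MB; unused 793 MB.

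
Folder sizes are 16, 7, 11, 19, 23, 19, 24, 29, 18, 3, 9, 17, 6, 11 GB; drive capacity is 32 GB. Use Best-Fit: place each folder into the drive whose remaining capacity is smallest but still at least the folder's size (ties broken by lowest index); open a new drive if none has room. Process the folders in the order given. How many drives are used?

16 GB → drive 1 (remaining 16 GB)
7 GB → drive 1 (remaining 9 GB)
11 GB → drive 2 (remaining 21 GB)
19 GB → drive 2 (remaining 2 GB)
23 GB → drive 3 (remaining 9 GB)
19 GB → drive 4 (remaining 13 GB)
24 GB → drive 5 (remaining 8 GB)
29 GB → drive 6 (remaining 3 GB)
18 GB → drive 7 (remaining 14 GB)
3 GB → drive 6 (remaining 0 GB)
9 GB → drive 1 (remaining 0 GB)
17 GB → drive 8 (remaining 15 GB)
6 GB → drive 5 (remaining 2 GB)
11 GB → drive 4 (remaining 2 GB)

8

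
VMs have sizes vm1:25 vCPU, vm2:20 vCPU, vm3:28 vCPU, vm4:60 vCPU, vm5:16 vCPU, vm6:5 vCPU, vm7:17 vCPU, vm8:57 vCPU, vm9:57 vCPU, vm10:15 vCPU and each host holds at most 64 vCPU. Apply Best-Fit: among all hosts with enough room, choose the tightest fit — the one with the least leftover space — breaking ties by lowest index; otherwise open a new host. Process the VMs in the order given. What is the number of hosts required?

6

host 1: place vm1 (25 vCPU), 39 vCPU left
host 1: place vm2 (20 vCPU), 19 vCPU left
host 2: place vm3 (28 vCPU), 36 vCPU left
host 3: place vm4 (60 vCPU), 4 vCPU left
host 1: place vm5 (16 vCPU), 3 vCPU left
host 2: place vm6 (5 vCPU), 31 vCPU left
host 2: place vm7 (17 vCPU), 14 vCPU left
host 4: place vm8 (57 vCPU), 7 vCPU left
host 5: place vm9 (57 vCPU), 7 vCPU left
host 6: place vm10 (15 vCPU), 49 vCPU left
Final hosts: [25,20,16] [28,5,17] [60] [57] [57] [15].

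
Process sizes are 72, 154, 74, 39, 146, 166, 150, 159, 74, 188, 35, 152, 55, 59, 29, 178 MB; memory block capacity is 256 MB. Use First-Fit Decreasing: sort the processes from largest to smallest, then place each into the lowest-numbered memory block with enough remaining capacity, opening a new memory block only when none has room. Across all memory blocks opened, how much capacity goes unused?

318

Sorted descending: 188, 178, 166, 159, 154, 152, 150, 146, 74, 74, 72, 59, 55, 39, 35, 29.
Put 188 MB in memory block 1; 68 MB remain.
Put 178 MB in memory block 2; 78 MB remain.
Put 166 MB in memory block 3; 90 MB remain.
Put 159 MB in memory block 4; 97 MB remain.
Put 154 MB in memory block 5; 102 MB remain.
Put 152 MB in memory block 6; 104 MB remain.
Put 150 MB in memory block 7; 106 MB remain.
Put 146 MB in memory block 8; 110 MB remain.
Put 74 MB in memory block 2; 4 MB remain.
Put 74 MB in memory block 3; 16 MB remain.
Put 72 MB in memory block 4; 25 MB remain.
Put 59 MB in memory block 1; 9 MB remain.
Put 55 MB in memory block 5; 47 MB remain.
Put 39 MB in memory block 5; 8 MB remain.
Put 35 MB in memory block 6; 69 MB remain.
Put 29 MB in memory block 6; 40 MB remain.
8 memory blocks × 256 MB = 2048 MB; used 1730 MB; unused 318 MB.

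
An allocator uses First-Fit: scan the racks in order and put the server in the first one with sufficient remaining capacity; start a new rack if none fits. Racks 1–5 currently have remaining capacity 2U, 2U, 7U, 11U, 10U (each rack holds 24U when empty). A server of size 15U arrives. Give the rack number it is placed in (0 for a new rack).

0

No rack has ≥ 15U free, so a new rack is opened.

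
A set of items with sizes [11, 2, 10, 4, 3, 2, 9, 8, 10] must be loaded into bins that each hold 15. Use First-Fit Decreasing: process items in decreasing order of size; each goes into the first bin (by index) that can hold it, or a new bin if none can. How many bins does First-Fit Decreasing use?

Sorted descending: 11, 10, 10, 9, 8, 4, 3, 2, 2.
11 → bin 1 (remaining 4)
10 → bin 2 (remaining 5)
10 → bin 3 (remaining 5)
9 → bin 4 (remaining 6)
8 → bin 5 (remaining 7)
4 → bin 1 (remaining 0)
3 → bin 2 (remaining 2)
2 → bin 2 (remaining 0)
2 → bin 3 (remaining 3)

5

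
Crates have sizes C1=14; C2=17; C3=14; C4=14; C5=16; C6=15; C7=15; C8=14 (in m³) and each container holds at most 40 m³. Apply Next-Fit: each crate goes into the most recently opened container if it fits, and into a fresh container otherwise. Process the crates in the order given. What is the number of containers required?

4

C1 (14 m³) → container 1 (remaining 26 m³)
C2 (17 m³) → container 1 (remaining 9 m³)
C3 (14 m³) → container 2 (remaining 26 m³)
C4 (14 m³) → container 2 (remaining 12 m³)
C5 (16 m³) → container 3 (remaining 24 m³)
C6 (15 m³) → container 3 (remaining 9 m³)
C7 (15 m³) → container 4 (remaining 25 m³)
C8 (14 m³) → container 4 (remaining 11 m³)
Final containers: [14,17] [14,14] [16,15] [15,14].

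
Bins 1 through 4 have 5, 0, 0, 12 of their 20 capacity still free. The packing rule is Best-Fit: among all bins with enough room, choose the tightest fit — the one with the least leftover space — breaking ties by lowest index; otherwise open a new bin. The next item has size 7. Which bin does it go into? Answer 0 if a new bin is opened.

Bins with room: bin 4 (12).
Tightest fit is bin 4 with 12 free.

4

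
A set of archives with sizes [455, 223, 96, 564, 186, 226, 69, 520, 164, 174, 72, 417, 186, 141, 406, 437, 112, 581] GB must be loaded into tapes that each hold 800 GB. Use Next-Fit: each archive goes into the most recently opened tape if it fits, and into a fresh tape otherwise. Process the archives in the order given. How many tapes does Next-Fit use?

8 tapes

tape 1: place 455 GB, 345 GB left
tape 1: place 223 GB, 122 GB left
tape 1: place 96 GB, 26 GB left
tape 2: place 564 GB, 236 GB left
tape 2: place 186 GB, 50 GB left
tape 3: place 226 GB, 574 GB left
tape 3: place 69 GB, 505 GB left
tape 4: place 520 GB, 280 GB left
tape 4: place 164 GB, 116 GB left
tape 5: place 174 GB, 626 GB left
tape 5: place 72 GB, 554 GB left
tape 5: place 417 GB, 137 GB left
tape 6: place 186 GB, 614 GB left
tape 6: place 141 GB, 473 GB left
tape 6: place 406 GB, 67 GB left
tape 7: place 437 GB, 363 GB left
tape 7: place 112 GB, 251 GB left
tape 8: place 581 GB, 219 GB left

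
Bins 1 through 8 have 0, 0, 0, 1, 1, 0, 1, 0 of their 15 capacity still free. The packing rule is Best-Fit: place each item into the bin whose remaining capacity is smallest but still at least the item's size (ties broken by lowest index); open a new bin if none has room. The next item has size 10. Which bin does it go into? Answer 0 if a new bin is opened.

No bin has ≥ 10 free, so a new bin is opened.

0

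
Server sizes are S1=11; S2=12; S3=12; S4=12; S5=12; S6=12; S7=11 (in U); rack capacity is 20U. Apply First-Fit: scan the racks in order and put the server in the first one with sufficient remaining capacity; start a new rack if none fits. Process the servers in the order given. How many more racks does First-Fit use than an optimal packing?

First-Fit: [11] [12] [12] [12] [12] [12] [11] → 7 racks.
7 servers exceed 10U (half the capacity), and no two of those can share a rack, so at least 7 racks are needed.
So 7 is already optimal.

0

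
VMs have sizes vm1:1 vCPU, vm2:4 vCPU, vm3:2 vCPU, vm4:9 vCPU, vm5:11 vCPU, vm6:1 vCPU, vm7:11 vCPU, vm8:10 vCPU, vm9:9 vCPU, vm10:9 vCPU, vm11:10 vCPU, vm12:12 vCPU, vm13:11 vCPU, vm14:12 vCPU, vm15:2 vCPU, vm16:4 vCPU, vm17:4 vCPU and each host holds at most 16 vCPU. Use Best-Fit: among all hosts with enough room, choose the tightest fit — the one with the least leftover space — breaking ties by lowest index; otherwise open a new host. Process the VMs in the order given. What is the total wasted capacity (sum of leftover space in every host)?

38

host 1: place vm1 (1 vCPU), 15 vCPU left
host 1: place vm2 (4 vCPU), 11 vCPU left
host 1: place vm3 (2 vCPU), 9 vCPU left
host 1: place vm4 (9 vCPU), 0 vCPU left
host 2: place vm5 (11 vCPU), 5 vCPU left
host 2: place vm6 (1 vCPU), 4 vCPU left
host 3: place vm7 (11 vCPU), 5 vCPU left
host 4: place vm8 (10 vCPU), 6 vCPU left
host 5: place vm9 (9 vCPU), 7 vCPU left
host 6: place vm10 (9 vCPU), 7 vCPU left
host 7: place vm11 (10 vCPU), 6 vCPU left
host 8: place vm12 (12 vCPU), 4 vCPU left
host 9: place vm13 (11 vCPU), 5 vCPU left
host 10: place vm14 (12 vCPU), 4 vCPU left
host 2: place vm15 (2 vCPU), 2 vCPU left
host 8: place vm16 (4 vCPU), 0 vCPU left
host 10: place vm17 (4 vCPU), 0 vCPU left
10 hosts × 16 vCPU = 160 vCPU; used 122 vCPU; unused 38 vCPU.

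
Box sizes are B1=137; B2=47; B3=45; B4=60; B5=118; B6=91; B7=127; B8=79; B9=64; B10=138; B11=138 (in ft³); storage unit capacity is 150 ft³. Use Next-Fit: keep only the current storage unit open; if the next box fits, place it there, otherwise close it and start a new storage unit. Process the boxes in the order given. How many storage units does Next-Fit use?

9

Put B1 (137 ft³) in storage unit 1; 13 ft³ remain.
Put B2 (47 ft³) in storage unit 2; 103 ft³ remain.
Put B3 (45 ft³) in storage unit 2; 58 ft³ remain.
Put B4 (60 ft³) in storage unit 3; 90 ft³ remain.
Put B5 (118 ft³) in storage unit 4; 32 ft³ remain.
Put B6 (91 ft³) in storage unit 5; 59 ft³ remain.
Put B7 (127 ft³) in storage unit 6; 23 ft³ remain.
Put B8 (79 ft³) in storage unit 7; 71 ft³ remain.
Put B9 (64 ft³) in storage unit 7; 7 ft³ remain.
Put B10 (138 ft³) in storage unit 8; 12 ft³ remain.
Put B11 (138 ft³) in storage unit 9; 12 ft³ remain.
Final storage units: [137] [47,45] [60] [118] [91] [127] [79,64] [138] [138].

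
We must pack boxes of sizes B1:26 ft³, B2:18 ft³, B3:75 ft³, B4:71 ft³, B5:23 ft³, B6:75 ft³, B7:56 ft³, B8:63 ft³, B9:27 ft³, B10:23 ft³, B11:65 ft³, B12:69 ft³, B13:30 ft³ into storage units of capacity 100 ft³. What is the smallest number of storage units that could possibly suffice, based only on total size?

Total size = 26 + 18 + 75 + 71 + 23 + 75 + 56 + 63 + 27 + 23 + 65 + 69 + 30 = 621 ft³.
⌈621 / 100⌉ = 7.

7 storage units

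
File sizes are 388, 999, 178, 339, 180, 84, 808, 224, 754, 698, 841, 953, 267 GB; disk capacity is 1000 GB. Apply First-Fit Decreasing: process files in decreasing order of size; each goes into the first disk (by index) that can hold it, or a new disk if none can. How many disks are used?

7 disks

Sorted descending: 999, 953, 841, 808, 754, 698, 388, 339, 267, 224, 180, 178, 84.
999 GB → disk 1 (remaining 1 GB)
953 GB → disk 2 (remaining 47 GB)
841 GB → disk 3 (remaining 159 GB)
808 GB → disk 4 (remaining 192 GB)
754 GB → disk 5 (remaining 246 GB)
698 GB → disk 6 (remaining 302 GB)
388 GB → disk 7 (remaining 612 GB)
339 GB → disk 7 (remaining 273 GB)
267 GB → disk 6 (remaining 35 GB)
224 GB → disk 5 (remaining 22 GB)
180 GB → disk 4 (remaining 12 GB)
178 GB → disk 7 (remaining 95 GB)
84 GB → disk 3 (remaining 75 GB)
Final disks: [999] [953] [841,84] [808,180] [754,224] [698,267] [388,339,178].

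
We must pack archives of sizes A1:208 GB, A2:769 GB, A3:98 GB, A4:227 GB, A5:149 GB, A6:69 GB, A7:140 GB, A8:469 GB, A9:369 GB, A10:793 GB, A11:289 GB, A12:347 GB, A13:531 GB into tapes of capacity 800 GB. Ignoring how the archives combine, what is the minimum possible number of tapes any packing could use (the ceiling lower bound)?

6 tapes

Total size = 208 + 769 + 98 + 227 + 149 + 69 + 140 + 469 + 369 + 793 + 289 + 347 + 531 = 4458 GB.
⌈4458 / 800⌉ = 6.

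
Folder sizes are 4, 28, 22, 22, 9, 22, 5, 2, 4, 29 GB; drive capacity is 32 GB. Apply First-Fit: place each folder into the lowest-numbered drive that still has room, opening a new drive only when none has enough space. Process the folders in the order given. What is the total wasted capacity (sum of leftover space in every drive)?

13

4 GB → drive 1 (remaining 28 GB)
28 GB → drive 1 (remaining 0 GB)
22 GB → drive 2 (remaining 10 GB)
22 GB → drive 3 (remaining 10 GB)
9 GB → drive 2 (remaining 1 GB)
22 GB → drive 4 (remaining 10 GB)
5 GB → drive 3 (remaining 5 GB)
2 GB → drive 3 (remaining 3 GB)
4 GB → drive 4 (remaining 6 GB)
29 GB → drive 5 (remaining 3 GB)
5 drives × 32 GB = 160 GB; used 147 GB; unused 13 GB.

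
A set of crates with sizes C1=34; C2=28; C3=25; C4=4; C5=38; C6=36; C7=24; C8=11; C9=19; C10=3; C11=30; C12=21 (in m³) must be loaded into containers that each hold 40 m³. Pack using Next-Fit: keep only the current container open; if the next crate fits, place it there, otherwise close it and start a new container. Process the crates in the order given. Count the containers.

9

container 1: place C1 (34 m³), 6 m³ left
container 2: place C2 (28 m³), 12 m³ left
container 3: place C3 (25 m³), 15 m³ left
container 3: place C4 (4 m³), 11 m³ left
container 4: place C5 (38 m³), 2 m³ left
container 5: place C6 (36 m³), 4 m³ left
container 6: place C7 (24 m³), 16 m³ left
container 6: place C8 (11 m³), 5 m³ left
container 7: place C9 (19 m³), 21 m³ left
container 7: place C10 (3 m³), 18 m³ left
container 8: place C11 (30 m³), 10 m³ left
container 9: place C12 (21 m³), 19 m³ left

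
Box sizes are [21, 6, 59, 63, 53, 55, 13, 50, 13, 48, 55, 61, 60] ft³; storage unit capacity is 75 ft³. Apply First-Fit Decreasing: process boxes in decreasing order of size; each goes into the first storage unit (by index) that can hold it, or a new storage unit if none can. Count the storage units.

9 storage units

Sorted descending: 63, 61, 60, 59, 55, 55, 53, 50, 48, 21, 13, 13, 6.
storage unit 1: place 63 ft³, 12 ft³ left
storage unit 2: place 61 ft³, 14 ft³ left
storage unit 3: place 60 ft³, 15 ft³ left
storage unit 4: place 59 ft³, 16 ft³ left
storage unit 5: place 55 ft³, 20 ft³ left
storage unit 6: place 55 ft³, 20 ft³ left
storage unit 7: place 53 ft³, 22 ft³ left
storage unit 8: place 50 ft³, 25 ft³ left
storage unit 9: place 48 ft³, 27 ft³ left
storage unit 7: place 21 ft³, 1 ft³ left
storage unit 2: place 13 ft³, 1 ft³ left
storage unit 3: place 13 ft³, 2 ft³ left
storage unit 1: place 6 ft³, 6 ft³ left
Final storage units: [63,6] [61,13] [60,13] [59] [55] [55] [53,21] [50] [48].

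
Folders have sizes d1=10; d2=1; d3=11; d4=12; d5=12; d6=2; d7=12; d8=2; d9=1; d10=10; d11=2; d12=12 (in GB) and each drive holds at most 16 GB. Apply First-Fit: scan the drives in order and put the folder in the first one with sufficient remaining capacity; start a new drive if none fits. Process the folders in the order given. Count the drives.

Put d1 (10 GB) in drive 1; 6 GB remain.
Put d2 (1 GB) in drive 1; 5 GB remain.
Put d3 (11 GB) in drive 2; 5 GB remain.
Put d4 (12 GB) in drive 3; 4 GB remain.
Put d5 (12 GB) in drive 4; 4 GB remain.
Put d6 (2 GB) in drive 1; 3 GB remain.
Put d7 (12 GB) in drive 5; 4 GB remain.
Put d8 (2 GB) in drive 1; 1 GB remain.
Put d9 (1 GB) in drive 1; 0 GB remain.
Put d10 (10 GB) in drive 6; 6 GB remain.
Put d11 (2 GB) in drive 2; 3 GB remain.
Put d12 (12 GB) in drive 7; 4 GB remain.

7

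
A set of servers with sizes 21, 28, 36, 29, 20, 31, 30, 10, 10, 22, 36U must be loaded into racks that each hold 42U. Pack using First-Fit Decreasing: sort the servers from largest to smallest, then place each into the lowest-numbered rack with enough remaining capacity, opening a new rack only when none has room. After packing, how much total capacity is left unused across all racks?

63

Sorted descending: 36, 36, 31, 30, 29, 28, 22, 21, 20, 10, 10.
rack 1: place 36U, 6U left
rack 2: place 36U, 6U left
rack 3: place 31U, 11U left
rack 4: place 30U, 12U left
rack 5: place 29U, 13U left
rack 6: place 28U, 14U left
rack 7: place 22U, 20U left
rack 8: place 21U, 21U left
rack 7: place 20U, 0U left
rack 3: place 10U, 1U left
rack 4: place 10U, 2U left
8 racks × 42U = 336U; used 273U; unused 63U.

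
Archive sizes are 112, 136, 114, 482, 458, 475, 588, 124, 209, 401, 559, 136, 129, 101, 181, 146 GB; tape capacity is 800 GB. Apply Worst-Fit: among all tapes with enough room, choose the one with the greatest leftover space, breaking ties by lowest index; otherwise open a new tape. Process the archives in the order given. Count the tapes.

Put 112 GB in tape 1; 688 GB remain.
Put 136 GB in tape 1; 552 GB remain.
Put 114 GB in tape 1; 438 GB remain.
Put 482 GB in tape 2; 318 GB remain.
Put 458 GB in tape 3; 342 GB remain.
Put 475 GB in tape 4; 325 GB remain.
Put 588 GB in tape 5; 212 GB remain.
Put 124 GB in tape 1; 314 GB remain.
Put 209 GB in tape 3; 133 GB remain.
Put 401 GB in tape 6; 399 GB remain.
Put 559 GB in tape 7; 241 GB remain.
Put 136 GB in tape 6; 263 GB remain.
Put 129 GB in tape 4; 196 GB remain.
Put 101 GB in tape 2; 217 GB remain.
Put 181 GB in tape 1; 133 GB remain.
Put 146 GB in tape 6; 117 GB remain.
Final tapes: [112,136,114,124,181] [482,101] [458,209] [475,129] [588] [401,136,146] [559].

7 tapes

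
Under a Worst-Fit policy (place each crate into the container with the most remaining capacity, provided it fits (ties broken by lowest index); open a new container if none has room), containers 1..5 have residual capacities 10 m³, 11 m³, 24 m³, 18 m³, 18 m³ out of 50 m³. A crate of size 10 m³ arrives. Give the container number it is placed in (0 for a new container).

3

Containers with room: container 1 (10 m³), container 2 (11 m³), container 3 (24 m³), container 4 (18 m³), container 5 (18 m³).
Most room is container 3 with 24 m³ free.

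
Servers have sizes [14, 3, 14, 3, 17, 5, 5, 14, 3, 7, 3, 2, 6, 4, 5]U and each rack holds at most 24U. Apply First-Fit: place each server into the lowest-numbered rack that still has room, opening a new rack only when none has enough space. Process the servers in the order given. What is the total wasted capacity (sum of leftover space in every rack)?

14U → rack 1 (remaining 10U)
3U → rack 1 (remaining 7U)
14U → rack 2 (remaining 10U)
3U → rack 1 (remaining 4U)
17U → rack 3 (remaining 7U)
5U → rack 2 (remaining 5U)
5U → rack 2 (remaining 0U)
14U → rack 4 (remaining 10U)
3U → rack 1 (remaining 1U)
7U → rack 3 (remaining 0U)
3U → rack 4 (remaining 7U)
2U → rack 4 (remaining 5U)
6U → rack 5 (remaining 18U)
4U → rack 4 (remaining 1U)
5U → rack 5 (remaining 13U)
5 racks × 24U = 120U; used 105U; unused 15U.

15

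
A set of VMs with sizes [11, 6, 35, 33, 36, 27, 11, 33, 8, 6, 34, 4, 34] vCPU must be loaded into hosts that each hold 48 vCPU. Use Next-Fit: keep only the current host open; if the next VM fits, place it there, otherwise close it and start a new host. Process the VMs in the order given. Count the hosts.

Put 11 vCPU in host 1; 37 vCPU remain.
Put 6 vCPU in host 1; 31 vCPU remain.
Put 35 vCPU in host 2; 13 vCPU remain.
Put 33 vCPU in host 3; 15 vCPU remain.
Put 36 vCPU in host 4; 12 vCPU remain.
Put 27 vCPU in host 5; 21 vCPU remain.
Put 11 vCPU in host 5; 10 vCPU remain.
Put 33 vCPU in host 6; 15 vCPU remain.
Put 8 vCPU in host 6; 7 vCPU remain.
Put 6 vCPU in host 6; 1 vCPU remain.
Put 34 vCPU in host 7; 14 vCPU remain.
Put 4 vCPU in host 7; 10 vCPU remain.
Put 34 vCPU in host 8; 14 vCPU remain.

8 hosts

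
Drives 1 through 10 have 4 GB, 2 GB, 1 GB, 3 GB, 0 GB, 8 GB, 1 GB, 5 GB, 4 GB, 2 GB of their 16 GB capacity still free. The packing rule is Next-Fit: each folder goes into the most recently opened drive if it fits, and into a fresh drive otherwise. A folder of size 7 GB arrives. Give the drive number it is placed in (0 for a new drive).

0

Next-Fit only looks at drive 10, which has 2 GB free.
7 GB does not fit, so a new drive is opened.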